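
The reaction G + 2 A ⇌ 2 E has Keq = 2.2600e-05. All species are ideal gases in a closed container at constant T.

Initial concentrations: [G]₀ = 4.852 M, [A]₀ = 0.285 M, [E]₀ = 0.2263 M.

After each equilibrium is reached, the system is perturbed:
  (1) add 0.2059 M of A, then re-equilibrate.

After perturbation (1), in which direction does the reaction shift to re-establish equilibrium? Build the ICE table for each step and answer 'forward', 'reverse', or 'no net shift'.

Q₀ = 0.1299 vs Keq = 2.2600e-05 ⇒ Q>K, reverse
Step 1:
                    G           A           E
  init          4.852       0.285      0.2263
  Δ            0.1105      0.2209     -0.2209
  eq            4.962      0.5059    0.005358
  solve Keq expr → x = -0.1105; check Q = 2.2600e-05
Then add 0.2059 M of A.
Step 2:
                    G           A           E
  init          4.962      0.7118    0.005358
  Δ         -0.001078   -0.002157    0.002157
  eq            4.961      0.7097    0.007515
  solve Keq expr → x = 0.001078; check Q = 2.2600e-05

Direction: forward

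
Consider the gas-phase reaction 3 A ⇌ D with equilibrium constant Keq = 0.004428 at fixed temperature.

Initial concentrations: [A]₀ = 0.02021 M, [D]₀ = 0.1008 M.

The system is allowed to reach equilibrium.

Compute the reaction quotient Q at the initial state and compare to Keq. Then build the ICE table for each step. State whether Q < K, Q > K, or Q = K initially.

Q₀ = 1.2211e+04; Q > K (proceeds reverse)

Q₀ = 1.2211e+04 vs Keq = 0.004428 ⇒ Q>K, reverse
Step 1:
                    A           D
  Initial     0.02021      0.1008
  Change        0.302     -0.1007
  Equil        0.3222  1.4806e-04
  solve Keq expr → x = -0.1007; check Q = 0.004428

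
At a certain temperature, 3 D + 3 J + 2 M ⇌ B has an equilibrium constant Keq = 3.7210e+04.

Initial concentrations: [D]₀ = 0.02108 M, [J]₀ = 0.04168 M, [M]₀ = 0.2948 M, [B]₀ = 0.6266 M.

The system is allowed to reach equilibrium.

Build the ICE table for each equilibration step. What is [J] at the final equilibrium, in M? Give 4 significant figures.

[J]_eq = 0.2217 M

Q₀ = 1.0630e+10 vs Keq = 3.7210e+04 ⇒ Q>K, reverse
Step 1:
                    D           J           M           B
  init        0.02108     0.04168      0.2948      0.6266
  Δ              0.18        0.18        0.12    -0.05999
  eq           0.2011      0.2217      0.4148      0.5666
  solve Keq expr → x = -0.05999; check Q = 3.7210e+04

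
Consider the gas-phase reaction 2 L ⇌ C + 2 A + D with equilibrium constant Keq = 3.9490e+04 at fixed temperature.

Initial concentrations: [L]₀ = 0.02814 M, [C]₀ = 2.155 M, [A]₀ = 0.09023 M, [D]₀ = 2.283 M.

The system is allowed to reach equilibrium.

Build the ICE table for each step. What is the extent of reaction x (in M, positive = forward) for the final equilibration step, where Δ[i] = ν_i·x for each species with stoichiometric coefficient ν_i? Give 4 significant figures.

x = 0.01341 M

Q₀ = 50.58 vs Keq = 3.9490e+04 ⇒ Q<K, forward
Step 1:
                   L          C          A          D
  I          0.02814      2.155    0.09023      2.283
  C         -0.02683    0.01341    0.02683    0.01341
  E         0.001314      2.168     0.1171      2.296
  solve Keq expr → x = 0.01341; check Q = 3.9490e+04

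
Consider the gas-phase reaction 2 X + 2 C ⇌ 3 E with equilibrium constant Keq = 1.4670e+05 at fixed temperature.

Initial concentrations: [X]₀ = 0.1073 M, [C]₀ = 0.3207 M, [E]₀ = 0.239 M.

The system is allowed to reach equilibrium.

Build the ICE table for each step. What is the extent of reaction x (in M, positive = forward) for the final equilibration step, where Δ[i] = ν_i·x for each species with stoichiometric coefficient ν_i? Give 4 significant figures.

Q₀ = 11.53 vs Keq = 1.4670e+05 ⇒ Q<K, forward
Step 1:
                  X         C         E
  I          0.1073    0.3207     0.239
  C         -0.1043   -0.1043    0.1564
  E           0.003    0.2164    0.3954
  solve Keq expr → x = 0.05215; check Q = 1.4670e+05

x = 0.05215 M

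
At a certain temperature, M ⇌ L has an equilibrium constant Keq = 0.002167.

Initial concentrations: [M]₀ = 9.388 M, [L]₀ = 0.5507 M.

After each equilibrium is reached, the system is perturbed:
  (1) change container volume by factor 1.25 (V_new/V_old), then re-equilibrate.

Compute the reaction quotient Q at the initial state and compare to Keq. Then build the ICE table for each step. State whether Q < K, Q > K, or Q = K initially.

Q₀ = 0.05866 vs Keq = 0.002167 ⇒ Q>K, reverse
Step 1:
                    M           L
  init          9.388      0.5507
  Δ            0.5292     -0.5292
  eq            9.917     0.02149
  solve Keq expr → x = -0.5292; check Q = 0.002167
Then change container volume by factor 1.25 (V_new/V_old).
Step 2:
                    M           L
  init          7.934     0.01719
  Δ                 0           0
  eq            7.934     0.01719
  solve Keq expr → x = 0; check Q = 0.002167

Q₀ = 0.05866; Q > K (proceeds reverse)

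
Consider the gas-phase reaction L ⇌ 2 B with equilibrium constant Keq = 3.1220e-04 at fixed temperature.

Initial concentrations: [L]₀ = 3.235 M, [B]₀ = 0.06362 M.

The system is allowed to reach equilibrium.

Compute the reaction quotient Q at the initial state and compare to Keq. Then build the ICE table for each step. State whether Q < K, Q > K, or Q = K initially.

Q₀ = 0.001251 vs Keq = 3.1220e-04 ⇒ Q>K, reverse
Step 1:
                    L           B
  I             3.235     0.06362
  C           0.01588    -0.03176
  E             3.251     0.03186
  solve Keq expr → x = -0.01588; check Q = 3.1220e-04

Q₀ = 0.001251; Q > K (proceeds reverse)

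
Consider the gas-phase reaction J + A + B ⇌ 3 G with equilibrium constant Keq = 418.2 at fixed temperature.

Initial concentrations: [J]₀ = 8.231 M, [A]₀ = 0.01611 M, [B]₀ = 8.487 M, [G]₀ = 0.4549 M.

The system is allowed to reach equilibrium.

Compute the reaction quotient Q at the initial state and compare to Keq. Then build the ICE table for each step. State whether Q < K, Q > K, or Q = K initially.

Q₀ = 0.08365; Q < K (proceeds forward)

Q₀ = 0.08365 vs Keq = 418.2 ⇒ Q<K, forward
Step 1:
                   J          A          B          G
  Initial      8.231    0.01611      8.487     0.4549
  Change    -0.01611   -0.01611   -0.01611    0.04832
  Equil        8.215 4.3788e-06      8.471     0.5032
  solve Keq expr → x = 0.01611; check Q = 418.2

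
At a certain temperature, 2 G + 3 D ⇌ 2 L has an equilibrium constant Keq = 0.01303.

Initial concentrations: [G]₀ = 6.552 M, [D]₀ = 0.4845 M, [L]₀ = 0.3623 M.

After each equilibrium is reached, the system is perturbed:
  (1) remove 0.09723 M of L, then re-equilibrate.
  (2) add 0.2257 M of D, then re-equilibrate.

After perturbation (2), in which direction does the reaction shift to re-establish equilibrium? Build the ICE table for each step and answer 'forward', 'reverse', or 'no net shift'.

Q₀ = 0.02688 vs Keq = 0.01303 ⇒ Q>K, reverse
Step 1:
                   G          D          L
  init         6.552     0.4845     0.3623
  Δ          0.04867      0.073   -0.04867
  eq           6.601     0.5575     0.3136
  solve Keq expr → x = -0.02433; check Q = 0.01303
Then remove 0.09723 M of L.
Step 2:
                   G          D          L
  init         6.601     0.5575     0.2164
  Δ         -0.04287    -0.0643    0.04287
  eq           6.558     0.4932     0.2593
  solve Keq expr → x = 0.02143; check Q = 0.01303
Then add 0.2257 M of D.
Step 3:
                   G          D          L
  init         6.558     0.7189     0.2593
  Δ         -0.08147    -0.1222    0.08147
  eq           6.476     0.5967     0.3407
  solve Keq expr → x = 0.04073; check Q = 0.01303

Direction: forward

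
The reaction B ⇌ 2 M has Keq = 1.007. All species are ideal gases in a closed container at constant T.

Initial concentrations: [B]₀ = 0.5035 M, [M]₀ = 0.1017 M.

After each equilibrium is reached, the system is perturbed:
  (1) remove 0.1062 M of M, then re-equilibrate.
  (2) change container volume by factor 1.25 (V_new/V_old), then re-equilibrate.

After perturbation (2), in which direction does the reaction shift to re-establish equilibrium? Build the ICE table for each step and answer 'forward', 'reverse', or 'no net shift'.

Direction: forward

Q₀ = 0.02054 vs Keq = 1.007 ⇒ Q<K, forward
Step 1:
                   B          M
  init        0.5035     0.1017
  Δ          -0.2175      0.435
  eq           0.286     0.5367
  solve Keq expr → x = 0.2175; check Q = 1.007
Then remove 0.1062 M of M.
Step 2:
                   B          M
  init         0.286     0.4305
  Δ         -0.03576    0.07153
  eq          0.2503      0.502
  solve Keq expr → x = 0.03576; check Q = 1.007
Then change container volume by factor 1.25 (V_new/V_old).
Step 3:
                   B          M
  init        0.2002     0.4016
  Δ         -0.01508    0.03016
  eq          0.1851     0.4318
  solve Keq expr → x = 0.01508; check Q = 1.007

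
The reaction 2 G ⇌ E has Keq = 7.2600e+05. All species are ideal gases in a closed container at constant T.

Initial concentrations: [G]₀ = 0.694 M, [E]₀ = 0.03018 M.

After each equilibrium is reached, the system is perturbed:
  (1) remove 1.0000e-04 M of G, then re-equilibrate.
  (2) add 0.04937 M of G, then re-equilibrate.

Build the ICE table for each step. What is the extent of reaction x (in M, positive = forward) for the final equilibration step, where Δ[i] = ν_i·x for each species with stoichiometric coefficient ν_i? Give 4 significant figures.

x = 0.02467 M

Q₀ = 0.06266 vs Keq = 7.2600e+05 ⇒ Q<K, forward
Step 1:
                    G           E
  init          0.694     0.03018
  Δ           -0.6933      0.3466
  eq       7.2044e-04      0.3768
  solve Keq expr → x = 0.3466; check Q = 7.2600e+05
Then remove 1.0000e-04 M of G.
Step 2:
                    G           E
  init     6.2044e-04      0.3768
  Δ        9.9952e-05 -4.9976e-05
  eq       7.2039e-04      0.3768
  solve Keq expr → x = -4.9976e-05; check Q = 7.2600e+05
Then add 0.04937 M of G.
Step 3:
                    G           E
  init        0.05009      0.3768
  Δ          -0.04935     0.02467
  eq       7.4361e-04      0.4014
  solve Keq expr → x = 0.02467; check Q = 7.2600e+05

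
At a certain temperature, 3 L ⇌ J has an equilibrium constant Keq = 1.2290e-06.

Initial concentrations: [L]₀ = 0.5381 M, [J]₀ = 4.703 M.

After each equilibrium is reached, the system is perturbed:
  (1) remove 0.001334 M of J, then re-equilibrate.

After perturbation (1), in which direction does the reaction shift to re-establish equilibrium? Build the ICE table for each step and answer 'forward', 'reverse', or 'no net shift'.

Direction: forward

Q₀ = 30.18 vs Keq = 1.2290e-06 ⇒ Q>K, reverse
Step 1:
                   L          J
  Initial     0.5381      4.703
  Change        14.1     -4.699
  Equil        14.64   0.003853
  solve Keq expr → x = -4.699; check Q = 1.2290e-06
Then remove 0.001334 M of J.
Step 2:
                   L          J
  Initial      14.64   0.002519
  Change   -0.003993   0.001331
  Equil        14.63    0.00385
  solve Keq expr → x = 0.001331; check Q = 1.2290e-06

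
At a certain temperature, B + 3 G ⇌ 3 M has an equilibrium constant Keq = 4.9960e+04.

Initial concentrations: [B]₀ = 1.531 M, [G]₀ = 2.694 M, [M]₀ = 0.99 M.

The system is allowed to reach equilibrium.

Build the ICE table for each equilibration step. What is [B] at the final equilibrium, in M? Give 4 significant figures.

Q₀ = 0.03241 vs Keq = 4.9960e+04 ⇒ Q<K, forward
Step 1:
                   B          G          M
  init         1.531      2.694       0.99
  Δ           -0.861     -2.583      2.583
  eq            0.67     0.1109      3.573
  solve Keq expr → x = 0.861; check Q = 4.9960e+04

[B]_eq = 0.67 M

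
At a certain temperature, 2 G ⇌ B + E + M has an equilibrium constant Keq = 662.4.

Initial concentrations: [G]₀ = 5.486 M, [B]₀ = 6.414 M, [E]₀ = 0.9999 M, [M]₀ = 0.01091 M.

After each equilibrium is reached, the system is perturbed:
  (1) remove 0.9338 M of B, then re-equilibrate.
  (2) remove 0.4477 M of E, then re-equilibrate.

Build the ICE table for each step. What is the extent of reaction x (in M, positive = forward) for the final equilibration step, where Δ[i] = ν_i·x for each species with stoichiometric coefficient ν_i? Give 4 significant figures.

Q₀ = 0.002325 vs Keq = 662.4 ⇒ Q<K, forward
Step 1:
                  G         B         E         M
  init        5.486     6.414    0.9999   0.01091
  Δ          -5.133     2.566     2.566     2.566
  eq          0.353      8.98     3.566     2.577
  solve Keq expr → x = 2.566; check Q = 662.4
Then remove 0.9338 M of B.
Step 2:
                  G         B         E         M
  init        0.353     8.047     3.566     2.577
  Δ        -0.01769  0.008843  0.008843  0.008843
  eq         0.3353     8.056     3.575     2.586
  solve Keq expr → x = 0.008843; check Q = 662.4
Then remove 0.4477 M of E.
Step 3:
                  G         B         E         M
  init       0.3353     8.056     3.128     2.586
  Δ        -0.02037   0.01019   0.01019   0.01019
  eq          0.315     8.066     3.138     2.596
  solve Keq expr → x = 0.01019; check Q = 662.4

x = 0.01019 M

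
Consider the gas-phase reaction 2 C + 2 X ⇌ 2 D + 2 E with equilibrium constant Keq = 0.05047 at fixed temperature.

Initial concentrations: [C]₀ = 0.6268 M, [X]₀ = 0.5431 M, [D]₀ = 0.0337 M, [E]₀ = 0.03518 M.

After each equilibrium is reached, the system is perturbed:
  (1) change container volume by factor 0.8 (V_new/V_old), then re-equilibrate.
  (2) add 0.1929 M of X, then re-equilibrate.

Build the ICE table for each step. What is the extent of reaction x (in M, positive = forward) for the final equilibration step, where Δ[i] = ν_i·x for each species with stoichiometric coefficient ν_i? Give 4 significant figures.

x = 0.01566 M

Q₀ = 1.2129e-05 vs Keq = 0.05047 ⇒ Q<K, forward
Step 1:
                  C         X         D         E
  Initial    0.6268    0.5431    0.0337   0.03518
  Change    -0.1641   -0.1641    0.1641    0.1641
  Equil      0.4627     0.379    0.1978    0.1992
  solve Keq expr → x = 0.08203; check Q = 0.05047
Then change container volume by factor 0.8 (V_new/V_old).
Step 2:
                  C         X         D         E
  Initial    0.5784    0.4738    0.2472    0.2491
  Change          0         0         0         0
  Equil      0.5784    0.4738    0.2472    0.2491
  solve Keq expr → x = 0; check Q = 0.05047
Then add 0.1929 M of X.
Step 3:
                  C         X         D         E
  Initial    0.5784    0.6667    0.2472    0.2491
  Change   -0.03132  -0.03132   0.03132   0.03132
  Equil      0.5471    0.6354    0.2785    0.2804
  solve Keq expr → x = 0.01566; check Q = 0.05047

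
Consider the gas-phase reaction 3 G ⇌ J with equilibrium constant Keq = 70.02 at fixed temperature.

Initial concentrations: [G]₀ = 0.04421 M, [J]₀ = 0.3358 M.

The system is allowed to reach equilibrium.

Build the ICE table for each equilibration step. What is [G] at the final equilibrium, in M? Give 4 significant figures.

[G]_eq = 0.1618 M

Q₀ = 3886 vs Keq = 70.02 ⇒ Q>K, reverse
Step 1:
                  G         J
  init      0.04421    0.3358
  Δ          0.1176   -0.0392
  eq         0.1618    0.2966
  solve Keq expr → x = -0.0392; check Q = 70.02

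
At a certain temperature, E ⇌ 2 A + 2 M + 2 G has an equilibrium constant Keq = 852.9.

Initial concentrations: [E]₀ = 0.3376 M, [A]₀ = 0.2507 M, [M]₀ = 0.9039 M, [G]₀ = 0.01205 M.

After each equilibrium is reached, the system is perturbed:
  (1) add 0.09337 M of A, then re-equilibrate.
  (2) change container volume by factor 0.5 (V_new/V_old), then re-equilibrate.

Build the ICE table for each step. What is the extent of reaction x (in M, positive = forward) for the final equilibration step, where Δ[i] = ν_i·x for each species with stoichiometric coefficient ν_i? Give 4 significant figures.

Q₀ = 2.2086e-05 vs Keq = 852.9 ⇒ Q<K, forward
Step 1:
                    E           A           M           G
  I            0.3376      0.2507      0.9039     0.01205
  C           -0.3364      0.6729      0.6729      0.6729
  E          0.001166      0.9236       1.577      0.6849
  solve Keq expr → x = 0.3364; check Q = 852.9
Then add 0.09337 M of A.
Step 2:
                    E           A           M           G
  I          0.001166       1.017       1.577      0.6849
  C        2.4353e-04 -4.8706e-04 -4.8706e-04 -4.8706e-04
  E           0.00141       1.016       1.576      0.6844
  solve Keq expr → x = -2.4353e-04; check Q = 852.9
Then change container volume by factor 0.5 (V_new/V_old).
Step 3:
                    E           A           M           G
  I           0.00282       2.033       3.153       1.369
  C           0.05909     -0.1182     -0.1182     -0.1182
  E           0.06191       1.915       3.034       1.251
  solve Keq expr → x = -0.05909; check Q = 852.9

x = -0.05909 M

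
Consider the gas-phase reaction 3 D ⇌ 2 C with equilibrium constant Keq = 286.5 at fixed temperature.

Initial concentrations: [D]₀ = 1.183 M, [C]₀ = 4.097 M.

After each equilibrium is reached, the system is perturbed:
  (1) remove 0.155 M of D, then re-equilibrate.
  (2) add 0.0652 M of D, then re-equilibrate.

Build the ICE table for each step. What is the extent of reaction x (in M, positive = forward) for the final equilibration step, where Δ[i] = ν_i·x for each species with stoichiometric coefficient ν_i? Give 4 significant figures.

x = 0.02088 M

Q₀ = 10.14 vs Keq = 286.5 ⇒ Q<K, forward
Step 1:
                   D          C
  init         1.183      4.097
  Δ          -0.7631     0.5087
  eq          0.4199      4.606
  solve Keq expr → x = 0.2544; check Q = 286.5
Then remove 0.155 M of D.
Step 2:
                   D          C
  init        0.2649      4.606
  Δ           0.1489    -0.0993
  eq          0.4139      4.506
  solve Keq expr → x = -0.04965; check Q = 286.5
Then add 0.0652 M of D.
Step 3:
                   D          C
  init        0.4791      4.506
  Δ         -0.06265    0.04176
  eq          0.4164      4.548
  solve Keq expr → x = 0.02088; check Q = 286.5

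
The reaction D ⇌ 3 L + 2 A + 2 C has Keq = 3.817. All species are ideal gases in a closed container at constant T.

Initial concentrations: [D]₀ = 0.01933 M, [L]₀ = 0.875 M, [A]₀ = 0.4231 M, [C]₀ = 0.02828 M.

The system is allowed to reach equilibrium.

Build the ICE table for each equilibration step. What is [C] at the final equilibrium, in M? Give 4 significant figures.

[C]_eq = 0.06654 M

Q₀ = 0.004962 vs Keq = 3.817 ⇒ Q<K, forward
Step 1:
                    D           L           A           C
  Initial     0.01933       0.875      0.4231     0.02828
  Change     -0.01913     0.05739     0.03826     0.03826
  Equil    2.0013e-04      0.9324      0.4614     0.06654
  solve Keq expr → x = 0.01913; check Q = 3.817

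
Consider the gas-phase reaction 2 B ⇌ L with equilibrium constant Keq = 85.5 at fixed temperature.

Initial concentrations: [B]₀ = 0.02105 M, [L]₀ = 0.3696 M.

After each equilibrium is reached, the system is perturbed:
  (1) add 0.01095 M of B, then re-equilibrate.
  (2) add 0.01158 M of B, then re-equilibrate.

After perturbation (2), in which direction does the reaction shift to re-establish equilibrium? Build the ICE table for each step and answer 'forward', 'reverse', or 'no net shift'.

Q₀ = 834.1 vs Keq = 85.5 ⇒ Q>K, reverse
Step 1:
                    B           L
  init        0.02105      0.3696
  Δ           0.04277    -0.02138
  eq          0.06382      0.3482
  solve Keq expr → x = -0.02138; check Q = 85.5
Then add 0.01095 M of B.
Step 2:
                    B           L
  init        0.07477      0.3482
  Δ          -0.01047    0.005236
  eq           0.0643      0.3535
  solve Keq expr → x = 0.005236; check Q = 85.5
Then add 0.01158 M of B.
Step 3:
                    B           L
  init        0.07588      0.3535
  Δ          -0.01108    0.005539
  eq           0.0648       0.359
  solve Keq expr → x = 0.005539; check Q = 85.5

Direction: forward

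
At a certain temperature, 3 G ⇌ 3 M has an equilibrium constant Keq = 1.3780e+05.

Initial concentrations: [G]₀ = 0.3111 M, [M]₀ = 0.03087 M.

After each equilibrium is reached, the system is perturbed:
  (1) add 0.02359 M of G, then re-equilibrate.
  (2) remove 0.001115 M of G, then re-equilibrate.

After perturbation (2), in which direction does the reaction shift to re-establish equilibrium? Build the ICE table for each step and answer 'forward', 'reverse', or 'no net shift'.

Direction: reverse

Q₀ = 9.7703e-04 vs Keq = 1.3780e+05 ⇒ Q<K, forward
Step 1:
                    G           M
  I            0.3111     0.03087
  C           -0.3046      0.3046
  E          0.006495      0.3355
  solve Keq expr → x = 0.1015; check Q = 1.3780e+05
Then add 0.02359 M of G.
Step 2:
                    G           M
  I           0.03008      0.3355
  C          -0.02314     0.02314
  E          0.006943      0.3586
  solve Keq expr → x = 0.007714; check Q = 1.3780e+05
Then remove 0.001115 M of G.
Step 3:
                    G           M
  I          0.005828      0.3586
  C          0.001094   -0.001094
  E          0.006922      0.3575
  solve Keq expr → x = -3.6461e-04; check Q = 1.3780e+05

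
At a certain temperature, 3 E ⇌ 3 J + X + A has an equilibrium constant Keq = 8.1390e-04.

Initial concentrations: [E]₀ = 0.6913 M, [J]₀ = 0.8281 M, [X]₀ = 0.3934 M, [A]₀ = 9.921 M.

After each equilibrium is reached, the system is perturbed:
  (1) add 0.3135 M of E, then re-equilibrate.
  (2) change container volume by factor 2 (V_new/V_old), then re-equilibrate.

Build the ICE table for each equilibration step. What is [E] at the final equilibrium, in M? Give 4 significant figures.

Q₀ = 6.709 vs Keq = 8.1390e-04 ⇒ Q>K, reverse
Step 1:
                  E         J         X         A
  I          0.6913    0.8281    0.3934     9.921
  C          0.7137   -0.7137   -0.2379   -0.2379
  E           1.405    0.1144    0.1555     9.683
  solve Keq expr → x = -0.2379; check Q = 8.1390e-04
Then add 0.3135 M of E.
Step 2:
                  E         J         X         A
  I           1.718    0.1144    0.1555     9.683
  C        -0.02166   0.02166  0.007221  0.007221
  E           1.697    0.1361    0.1627      9.69
  solve Keq expr → x = 0.007221; check Q = 8.1390e-04
Then change container volume by factor 2 (V_new/V_old).
Step 3:
                  E         J         X         A
  I          0.8484   0.06805   0.08137     4.845
  C        -0.03171   0.03171   0.01057   0.01057
  E          0.8167   0.09977   0.09194     4.856
  solve Keq expr → x = 0.01057; check Q = 8.1390e-04

[E]_eq = 0.8167 M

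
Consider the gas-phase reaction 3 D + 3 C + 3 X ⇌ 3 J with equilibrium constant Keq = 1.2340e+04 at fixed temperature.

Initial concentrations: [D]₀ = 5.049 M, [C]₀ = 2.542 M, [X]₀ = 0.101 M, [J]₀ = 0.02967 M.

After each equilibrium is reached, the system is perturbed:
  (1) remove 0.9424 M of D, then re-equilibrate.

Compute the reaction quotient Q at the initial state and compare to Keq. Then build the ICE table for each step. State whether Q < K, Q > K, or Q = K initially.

Q₀ = 1.1991e-05 vs Keq = 1.2340e+04 ⇒ Q<K, forward
Step 1:
                    D           C           X           J
  I             5.049       2.542       0.101     0.02967
  C           -0.1005     -0.1005     -0.1005      0.1005
  E             4.948       2.441  4.6637e-04      0.1302
  solve Keq expr → x = 0.03351; check Q = 1.2340e+04
Then remove 0.9424 M of D.
Step 2:
                    D           C           X           J
  I             4.006       2.441  4.6637e-04      0.1302
  C        1.0919e-04  1.0919e-04  1.0919e-04 -1.0919e-04
  E             4.006       2.442  5.7556e-04      0.1301
  solve Keq expr → x = -3.6395e-05; check Q = 1.2340e+04

Q₀ = 1.1991e-05; Q < K (proceeds forward)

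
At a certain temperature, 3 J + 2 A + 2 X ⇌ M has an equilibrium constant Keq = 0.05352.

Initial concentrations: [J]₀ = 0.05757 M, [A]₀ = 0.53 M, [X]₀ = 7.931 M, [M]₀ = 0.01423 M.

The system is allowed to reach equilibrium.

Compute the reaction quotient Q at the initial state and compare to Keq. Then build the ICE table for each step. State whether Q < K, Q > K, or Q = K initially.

Q₀ = 4.221; Q > K (proceeds reverse)

Q₀ = 4.221 vs Keq = 0.05352 ⇒ Q>K, reverse
Step 1:
                  J         A         X         M
  Initial   0.05757      0.53     7.931   0.01423
  Change    0.03978   0.02652   0.02652  -0.01326
  Equil     0.09735    0.5565     7.958 9.6851e-04
  solve Keq expr → x = -0.01326; check Q = 0.05352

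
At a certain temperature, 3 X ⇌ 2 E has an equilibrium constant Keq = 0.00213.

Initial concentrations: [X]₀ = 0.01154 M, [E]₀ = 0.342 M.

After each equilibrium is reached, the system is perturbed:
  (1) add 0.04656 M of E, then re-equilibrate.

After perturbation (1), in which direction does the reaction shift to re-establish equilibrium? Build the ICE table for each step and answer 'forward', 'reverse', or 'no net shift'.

Direction: reverse

Q₀ = 7.6109e+04 vs Keq = 0.00213 ⇒ Q>K, reverse
Step 1:
                    X           E
  init        0.01154       0.342
  Δ            0.4885     -0.3257
  eq           0.5001     0.01632
  solve Keq expr → x = -0.1628; check Q = 0.00213
Then add 0.04656 M of E.
Step 2:
                    X           E
  init         0.5001     0.06288
  Δ           0.06492    -0.04328
  eq            0.565      0.0196
  solve Keq expr → x = -0.02164; check Q = 0.00213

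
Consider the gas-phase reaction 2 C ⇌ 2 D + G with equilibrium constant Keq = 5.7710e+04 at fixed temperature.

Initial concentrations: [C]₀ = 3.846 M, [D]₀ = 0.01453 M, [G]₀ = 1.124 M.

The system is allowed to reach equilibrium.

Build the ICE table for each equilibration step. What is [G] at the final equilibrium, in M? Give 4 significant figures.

[G]_eq = 3.033 M

Q₀ = 1.6043e-05 vs Keq = 5.7710e+04 ⇒ Q<K, forward
Step 1:
                   C          D          G
  init         3.846    0.01453      1.124
  Δ           -3.818      3.818      1.909
  eq         0.02779      3.833      3.033
  solve Keq expr → x = 1.909; check Q = 5.7710e+04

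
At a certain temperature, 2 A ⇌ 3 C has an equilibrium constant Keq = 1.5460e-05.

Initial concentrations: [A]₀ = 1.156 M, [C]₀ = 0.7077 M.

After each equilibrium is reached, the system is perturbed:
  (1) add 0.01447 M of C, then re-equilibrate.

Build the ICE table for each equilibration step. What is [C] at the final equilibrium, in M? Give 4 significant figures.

[C]_eq = 0.03429 M

Q₀ = 0.2652 vs Keq = 1.5460e-05 ⇒ Q>K, reverse
Step 1:
                  A         C
  Initial     1.156    0.7077
  Change      0.449   -0.6735
  Equil       1.605   0.03415
  solve Keq expr → x = -0.2245; check Q = 1.5460e-05
Then add 0.01447 M of C.
Step 2:
                  A         C
  Initial     1.605   0.04862
  Change   0.009556  -0.01433
  Equil       1.615   0.03429
  solve Keq expr → x = -0.004778; check Q = 1.5460e-05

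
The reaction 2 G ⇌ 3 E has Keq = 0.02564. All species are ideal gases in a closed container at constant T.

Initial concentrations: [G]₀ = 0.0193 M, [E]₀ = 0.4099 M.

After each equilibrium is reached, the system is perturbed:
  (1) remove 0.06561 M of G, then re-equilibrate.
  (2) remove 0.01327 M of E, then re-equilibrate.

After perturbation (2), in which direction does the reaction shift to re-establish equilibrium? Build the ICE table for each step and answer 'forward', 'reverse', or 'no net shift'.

Q₀ = 184.9 vs Keq = 0.02564 ⇒ Q>K, reverse
Step 1:
                   G          E
  init        0.0193     0.4099
  Δ           0.2015    -0.3022
  eq          0.2208     0.1077
  solve Keq expr → x = -0.1007; check Q = 0.02564
Then remove 0.06561 M of G.
Step 2:
                   G          E
  init        0.1552     0.1077
  Δ          0.01213   -0.01819
  eq          0.1673    0.08952
  solve Keq expr → x = -0.006063; check Q = 0.02564
Then remove 0.01327 M of E.
Step 3:
                   G          E
  init        0.1673    0.07625
  Δ        -0.007137    0.01071
  eq          0.1601    0.08696
  solve Keq expr → x = 0.003568; check Q = 0.02564

Direction: forward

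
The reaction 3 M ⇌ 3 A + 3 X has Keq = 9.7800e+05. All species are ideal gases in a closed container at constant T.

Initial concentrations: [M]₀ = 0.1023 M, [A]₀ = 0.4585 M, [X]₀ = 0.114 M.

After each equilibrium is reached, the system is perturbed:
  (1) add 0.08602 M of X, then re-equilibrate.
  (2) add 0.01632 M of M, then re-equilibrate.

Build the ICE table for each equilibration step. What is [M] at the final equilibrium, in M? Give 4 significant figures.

Q₀ = 0.1334 vs Keq = 9.7800e+05 ⇒ Q<K, forward
Step 1:
                    M           A           X
  I            0.1023      0.4585       0.114
  C           -0.1011      0.1011      0.1011
  E          0.001213      0.5596      0.2151
  solve Keq expr → x = 0.0337; check Q = 9.7800e+05
Then add 0.08602 M of X.
Step 2:
                    M           A           X
  I          0.001213      0.5596      0.3011
  C        4.8077e-04 -4.8077e-04 -4.8077e-04
  E          0.001693      0.5591      0.3006
  solve Keq expr → x = -1.6026e-04; check Q = 9.7800e+05
Then add 0.01632 M of M.
Step 3:
                    M           A           X
  I           0.01801      0.5591      0.3006
  C          -0.01618     0.01618     0.01618
  E          0.001836      0.5753      0.3168
  solve Keq expr → x = 0.005392; check Q = 9.7800e+05

[M]_eq = 0.001836 M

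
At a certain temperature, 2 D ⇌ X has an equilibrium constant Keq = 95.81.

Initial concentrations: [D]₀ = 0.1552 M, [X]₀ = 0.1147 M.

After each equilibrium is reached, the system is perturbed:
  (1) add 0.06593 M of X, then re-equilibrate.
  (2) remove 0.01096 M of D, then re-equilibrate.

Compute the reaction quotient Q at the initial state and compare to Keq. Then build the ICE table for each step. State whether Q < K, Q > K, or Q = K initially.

Q₀ = 4.762 vs Keq = 95.81 ⇒ Q<K, forward
Step 1:
                    D           X
  init         0.1552      0.1147
  Δ           -0.1129     0.05647
  eq          0.04227      0.1712
  solve Keq expr → x = 0.05647; check Q = 95.81
Then add 0.06593 M of X.
Step 2:
                    D           X
  init        0.04227      0.2371
  Δ          0.007105   -0.003552
  eq          0.04937      0.2335
  solve Keq expr → x = -0.003552; check Q = 95.81
Then remove 0.01096 M of D.
Step 3:
                    D           X
  init        0.03841      0.2335
  Δ           0.01041   -0.005203
  eq          0.04882      0.2283
  solve Keq expr → x = -0.005203; check Q = 95.81

Q₀ = 4.762; Q < K (proceeds forward)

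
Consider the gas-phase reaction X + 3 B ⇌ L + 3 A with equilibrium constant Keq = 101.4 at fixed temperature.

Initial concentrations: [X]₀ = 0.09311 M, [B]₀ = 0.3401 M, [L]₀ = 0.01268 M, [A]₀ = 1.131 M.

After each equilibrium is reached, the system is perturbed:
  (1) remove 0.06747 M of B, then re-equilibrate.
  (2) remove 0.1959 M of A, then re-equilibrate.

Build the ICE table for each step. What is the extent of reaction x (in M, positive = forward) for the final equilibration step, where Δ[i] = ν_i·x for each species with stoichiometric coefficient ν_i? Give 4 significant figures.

x = 0.005583 M

Q₀ = 5.008 vs Keq = 101.4 ⇒ Q<K, forward
Step 1:
                   X          B          L          A
  Initial    0.09311     0.3401    0.01268      1.131
  Change    -0.03306   -0.09918    0.03306    0.09918
  Equil      0.06005     0.2409    0.04574       1.23
  solve Keq expr → x = 0.03306; check Q = 101.4
Then remove 0.06747 M of B.
Step 2:
                   X          B          L          A
  Initial    0.06005     0.1735    0.04574       1.23
  Change     0.01034    0.03103   -0.01034   -0.03103
  Equil      0.07039     0.2045     0.0354      1.199
  solve Keq expr → x = -0.01034; check Q = 101.4
Then remove 0.1959 M of A.
Step 3:
                   X          B          L          A
  Initial    0.07039     0.2045     0.0354      1.003
  Change   -0.005583   -0.01675   0.005583    0.01675
  Equil      0.06481     0.1877    0.04098       1.02
  solve Keq expr → x = 0.005583; check Q = 101.4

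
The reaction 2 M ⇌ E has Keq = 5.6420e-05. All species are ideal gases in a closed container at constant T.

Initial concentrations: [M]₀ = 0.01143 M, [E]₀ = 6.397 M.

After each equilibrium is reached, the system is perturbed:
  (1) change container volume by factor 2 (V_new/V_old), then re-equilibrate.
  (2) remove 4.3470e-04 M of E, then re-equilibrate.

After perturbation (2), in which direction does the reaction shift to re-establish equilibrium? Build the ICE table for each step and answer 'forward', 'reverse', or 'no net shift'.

Direction: forward

Q₀ = 4.8965e+04 vs Keq = 5.6420e-05 ⇒ Q>K, reverse
Step 1:
                    M           E
  I           0.01143       6.397
  C             12.78      -6.388
  E             12.79    0.009225
  solve Keq expr → x = -6.388; check Q = 5.6420e-05
Then change container volume by factor 2 (V_new/V_old).
Step 2:
                    M           E
  I             6.393    0.004613
  C          0.004606   -0.002303
  E             6.398     0.00231
  solve Keq expr → x = -0.002303; check Q = 5.6420e-05
Then remove 4.3470e-04 M of E.
Step 3:
                    M           E
  I             6.398    0.001875
  C       -8.6815e-04  4.3407e-04
  E             6.397    0.002309
  solve Keq expr → x = 4.3407e-04; check Q = 5.6420e-05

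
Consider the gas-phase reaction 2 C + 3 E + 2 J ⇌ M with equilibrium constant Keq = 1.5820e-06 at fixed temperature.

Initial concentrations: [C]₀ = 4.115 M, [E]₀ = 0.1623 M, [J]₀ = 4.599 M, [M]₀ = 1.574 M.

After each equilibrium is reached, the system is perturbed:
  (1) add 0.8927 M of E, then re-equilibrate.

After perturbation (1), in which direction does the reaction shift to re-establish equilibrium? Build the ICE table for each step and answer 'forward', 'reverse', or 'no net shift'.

Q₀ = 1.028 vs Keq = 1.5820e-06 ⇒ Q>K, reverse
Step 1:
                    C           E           J           M
  init          4.115      0.1623       4.599       1.574
  Δ             2.628       3.942       2.628      -1.314
  eq            6.743       4.105       7.227      0.2599
  solve Keq expr → x = -1.314; check Q = 1.5820e-06
Then add 0.8927 M of E.
Step 2:
                    C           E           J           M
  init          6.743       4.997       7.227      0.2599
  Δ           -0.1874      -0.281     -0.1874     0.09368
  eq            6.556       4.716        7.04      0.3535
  solve Keq expr → x = 0.09368; check Q = 1.5820e-06

Direction: forward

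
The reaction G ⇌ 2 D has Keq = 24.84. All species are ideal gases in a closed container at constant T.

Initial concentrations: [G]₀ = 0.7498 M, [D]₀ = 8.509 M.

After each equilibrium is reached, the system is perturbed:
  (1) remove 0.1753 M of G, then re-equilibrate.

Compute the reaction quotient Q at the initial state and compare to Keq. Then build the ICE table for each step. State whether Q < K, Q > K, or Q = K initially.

Q₀ = 96.56; Q > K (proceeds reverse)

Q₀ = 96.56 vs Keq = 24.84 ⇒ Q>K, reverse
Step 1:
                  G         D
  I          0.7498     8.509
  C          0.9785    -1.957
  E           1.728     6.552
  solve Keq expr → x = -0.9785; check Q = 24.84
Then remove 0.1753 M of G.
Step 2:
                  G         D
  I           1.553     6.552
  C         0.08588   -0.1718
  E           1.639      6.38
  solve Keq expr → x = -0.08588; check Q = 24.84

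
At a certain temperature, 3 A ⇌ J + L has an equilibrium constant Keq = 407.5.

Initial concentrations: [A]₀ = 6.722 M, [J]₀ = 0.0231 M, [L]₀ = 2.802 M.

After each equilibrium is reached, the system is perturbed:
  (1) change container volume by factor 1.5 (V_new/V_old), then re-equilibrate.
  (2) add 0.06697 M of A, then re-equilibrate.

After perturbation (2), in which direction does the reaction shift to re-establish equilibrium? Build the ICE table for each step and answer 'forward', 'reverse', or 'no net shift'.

Q₀ = 2.1310e-04 vs Keq = 407.5 ⇒ Q<K, forward
Step 1:
                  A         J         L
  init        6.722    0.0231     2.802
  Δ          -6.425     2.142     2.142
  eq         0.2972     2.165     4.944
  solve Keq expr → x = 2.142; check Q = 407.5
Then change container volume by factor 1.5 (V_new/V_old).
Step 2:
                  A         J         L
  init       0.1982     1.443     3.296
  Δ         0.02797 -0.009324 -0.009324
  eq         0.2261     1.434     3.286
  solve Keq expr → x = -0.009324; check Q = 407.5
Then add 0.06697 M of A.
Step 3:
                  A         J         L
  init       0.2931     1.434     3.286
  Δ        -0.06533   0.02178   0.02178
  eq         0.2278     1.456     3.308
  solve Keq expr → x = 0.02178; check Q = 407.5

Direction: forward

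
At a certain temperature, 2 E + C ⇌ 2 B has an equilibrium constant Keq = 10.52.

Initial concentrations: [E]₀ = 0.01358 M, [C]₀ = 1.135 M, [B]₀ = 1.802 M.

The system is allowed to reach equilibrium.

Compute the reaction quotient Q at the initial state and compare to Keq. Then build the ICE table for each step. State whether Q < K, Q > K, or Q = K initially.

Q₀ = 1.5514e+04; Q > K (proceeds reverse)

Q₀ = 1.5514e+04 vs Keq = 10.52 ⇒ Q>K, reverse
Step 1:
                    E           C           B
  Initial     0.01358       1.135       1.802
  Change       0.3705      0.1853     -0.3705
  Equil        0.3841        1.32       1.431
  solve Keq expr → x = -0.1853; check Q = 10.52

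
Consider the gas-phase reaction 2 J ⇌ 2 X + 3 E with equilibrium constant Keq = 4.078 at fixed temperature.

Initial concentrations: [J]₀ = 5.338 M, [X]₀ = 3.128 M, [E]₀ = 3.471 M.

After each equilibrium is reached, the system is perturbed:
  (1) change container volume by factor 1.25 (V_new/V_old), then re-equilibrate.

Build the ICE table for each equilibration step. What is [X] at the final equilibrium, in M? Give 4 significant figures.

Q₀ = 14.36 vs Keq = 4.078 ⇒ Q>K, reverse
Step 1:
                    J           X           E
  I             5.338       3.128       3.471
  C            0.5004     -0.5004     -0.7506
  E             5.838       2.628        2.72
  solve Keq expr → x = -0.2502; check Q = 4.078
Then change container volume by factor 1.25 (V_new/V_old).
Step 2:
                    J           X           E
  I             4.671       2.102       2.176
  C           -0.2041      0.2041      0.3061
  E             4.467       2.306       2.482
  solve Keq expr → x = 0.102; check Q = 4.078

[X]_eq = 2.306 M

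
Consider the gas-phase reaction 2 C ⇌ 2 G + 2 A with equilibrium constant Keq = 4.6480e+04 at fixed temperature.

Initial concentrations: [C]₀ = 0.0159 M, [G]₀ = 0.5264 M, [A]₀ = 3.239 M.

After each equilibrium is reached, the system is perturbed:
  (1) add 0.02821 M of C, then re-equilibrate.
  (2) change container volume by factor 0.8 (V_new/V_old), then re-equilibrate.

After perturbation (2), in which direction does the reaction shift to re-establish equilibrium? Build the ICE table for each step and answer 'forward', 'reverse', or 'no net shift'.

Direction: reverse

Q₀ = 1.1499e+04 vs Keq = 4.6480e+04 ⇒ Q<K, forward
Step 1:
                  C         G         A
  init       0.0159    0.5264     3.239
  Δ       -0.007854  0.007854  0.007854
  eq       0.008046    0.5343     3.247
  solve Keq expr → x = 0.003927; check Q = 4.6480e+04
Then add 0.02821 M of C.
Step 2:
                  C         G         A
  init      0.03626    0.5343     3.247
  Δ        -0.02772   0.02772   0.02772
  eq       0.008536     0.562     3.275
  solve Keq expr → x = 0.01386; check Q = 4.6480e+04
Then change container volume by factor 0.8 (V_new/V_old).
Step 3:
                  C         G         A
  init      0.01067    0.7025     4.093
  Δ        0.002609 -0.002609 -0.002609
  eq        0.01328    0.6999     4.091
  solve Keq expr → x = -0.001305; check Q = 4.6480e+04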